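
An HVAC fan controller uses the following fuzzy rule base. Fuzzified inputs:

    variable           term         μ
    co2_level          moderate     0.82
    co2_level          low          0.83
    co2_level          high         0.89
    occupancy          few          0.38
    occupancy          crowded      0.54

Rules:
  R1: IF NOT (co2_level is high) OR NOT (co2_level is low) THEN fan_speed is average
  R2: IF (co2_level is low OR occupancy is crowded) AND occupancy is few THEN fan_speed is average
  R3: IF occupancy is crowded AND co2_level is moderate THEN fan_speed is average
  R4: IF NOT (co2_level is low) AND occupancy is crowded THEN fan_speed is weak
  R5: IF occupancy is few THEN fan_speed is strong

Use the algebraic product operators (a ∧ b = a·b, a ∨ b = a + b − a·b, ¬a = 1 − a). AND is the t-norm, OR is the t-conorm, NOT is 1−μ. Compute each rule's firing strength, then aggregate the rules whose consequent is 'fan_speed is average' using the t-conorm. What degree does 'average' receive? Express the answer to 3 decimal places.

R1: ¬high=1−0.89=0.11, ¬low=1−0.83=0.17; OR[a + b − a·b] → w = 0.2613
R2: (low=0.83 OR crowded=0.54) = 0.9218; AND[a·b] with few=0.38 → w = 0.3503
R3: crowded=0.54, moderate=0.82; AND[a·b] → w = 0.4428
R4: ¬low=1−0.83=0.17, crowded=0.54; AND[a·b] → w = 0.0918
R5: few=0.38 → w = 0.3800
Rules with consequent 'average': {R1, R2, R3} → strengths 0.2613, 0.3503, 0.4428
Aggregate via t-conorm [a + b − a·b]: 0.7326

0.733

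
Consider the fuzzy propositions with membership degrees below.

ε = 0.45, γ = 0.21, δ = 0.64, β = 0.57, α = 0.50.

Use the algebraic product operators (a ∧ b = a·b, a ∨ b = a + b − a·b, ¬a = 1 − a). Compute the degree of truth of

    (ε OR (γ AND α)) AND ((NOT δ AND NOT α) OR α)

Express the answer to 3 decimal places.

0.300

γ AND α = a·b on (0.2100, 0.5000) = 0.1050
ε OR (γ AND α) = a + b − a·b on (0.4500, 0.1050) = 0.5078
NOT δ = 1 − 0.6400 = 0.3600
NOT α = 1 − 0.5000 = 0.5000
NOT δ AND NOT α = a·b on (0.3600, 0.5000) = 0.1800
(NOT δ AND NOT α) OR α = a + b − a·b on (0.1800, 0.5000) = 0.5900
(ε OR (γ AND α)) AND ((NOT δ AND NOT α) OR α) = a·b on (0.5078, 0.5900) = 0.2996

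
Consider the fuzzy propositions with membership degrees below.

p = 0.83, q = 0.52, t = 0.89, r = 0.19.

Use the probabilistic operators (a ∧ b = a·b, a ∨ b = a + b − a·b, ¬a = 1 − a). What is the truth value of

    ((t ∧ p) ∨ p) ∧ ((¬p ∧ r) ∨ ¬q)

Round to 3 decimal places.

0.475

t ∧ p = a·b on (0.8900, 0.8300) = 0.7387
(t ∧ p) ∨ p = a + b − a·b on (0.7387, 0.8300) = 0.9556
¬p = 1 − 0.8300 = 0.1700
¬p ∧ r = a·b on (0.1700, 0.1900) = 0.0323
¬q = 1 − 0.5200 = 0.4800
(¬p ∧ r) ∨ ¬q = a + b − a·b on (0.0323, 0.4800) = 0.4968
((t ∧ p) ∨ p) ∧ ((¬p ∧ r) ∨ ¬q) = a·b on (0.9556, 0.4968) = 0.4747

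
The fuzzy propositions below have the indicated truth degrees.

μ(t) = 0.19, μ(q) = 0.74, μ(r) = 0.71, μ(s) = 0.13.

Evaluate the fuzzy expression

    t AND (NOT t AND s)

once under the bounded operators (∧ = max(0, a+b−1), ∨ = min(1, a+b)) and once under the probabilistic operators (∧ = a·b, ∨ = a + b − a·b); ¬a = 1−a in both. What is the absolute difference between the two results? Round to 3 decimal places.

Under bounded:
  NOT t = 1 − 0.19 = 0.81
  NOT t AND s = max(0, a+b−1) on (0.81, 0.13) = 0.00
  t AND (NOT t AND s) = max(0, a+b−1) on (0.19, 0.00) = 0.00
  → value = 0.0000
Under probabilistic:
  NOT t = 1 − 0.1900 = 0.8100
  NOT t AND s = a·b on (0.8100, 0.1300) = 0.1053
  t AND (NOT t AND s) = a·b on (0.1900, 0.1053) = 0.0200
  → value = 0.0200
|0.0000 − 0.0200| = 0.020

0.020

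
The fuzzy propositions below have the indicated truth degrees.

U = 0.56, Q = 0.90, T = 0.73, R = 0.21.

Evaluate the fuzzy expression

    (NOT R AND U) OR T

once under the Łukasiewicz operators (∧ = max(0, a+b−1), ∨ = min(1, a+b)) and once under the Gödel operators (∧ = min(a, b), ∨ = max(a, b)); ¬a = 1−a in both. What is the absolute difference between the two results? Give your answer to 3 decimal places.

0.270

Under Łukasiewicz:
  NOT R = 1 − 0.21 = 0.79
  NOT R AND U = max(0, a+b−1) on (0.79, 0.56) = 0.35
  (NOT R AND U) OR T = min(1, a+b) on (0.35, 0.73) = 1.00
  → value = 1.0000
Under Gödel:
  NOT R = 1 − 0.21 = 0.79
  NOT R AND U = min(a, b) on (0.79, 0.56) = 0.56
  (NOT R AND U) OR T = max(a, b) on (0.56, 0.73) = 0.73
  → value = 0.7300
|1.0000 − 0.7300| = 0.270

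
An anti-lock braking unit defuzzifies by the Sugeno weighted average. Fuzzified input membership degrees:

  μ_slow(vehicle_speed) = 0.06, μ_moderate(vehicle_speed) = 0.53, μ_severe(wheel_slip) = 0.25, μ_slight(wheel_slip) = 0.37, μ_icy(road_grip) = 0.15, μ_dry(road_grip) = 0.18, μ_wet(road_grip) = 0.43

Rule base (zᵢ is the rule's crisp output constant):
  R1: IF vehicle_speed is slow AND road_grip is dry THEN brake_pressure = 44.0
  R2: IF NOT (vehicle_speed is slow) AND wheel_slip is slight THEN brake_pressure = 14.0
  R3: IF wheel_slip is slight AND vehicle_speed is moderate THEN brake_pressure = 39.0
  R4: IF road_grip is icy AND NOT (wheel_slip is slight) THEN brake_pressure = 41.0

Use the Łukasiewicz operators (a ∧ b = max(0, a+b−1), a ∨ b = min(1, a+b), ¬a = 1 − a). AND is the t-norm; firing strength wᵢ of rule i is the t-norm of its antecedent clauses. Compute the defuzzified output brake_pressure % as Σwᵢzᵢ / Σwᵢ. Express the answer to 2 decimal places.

R1 (z=44.0): slow=0.06, dry=0.18; AND[max(0, a+b−1)] → w = 0.00
R2 (z=14.0): ¬slow=1−0.06=0.94, slight=0.37; AND[max(0, a+b−1)] → w = 0.31
R3 (z=39.0): slight=0.37, moderate=0.53; AND[max(0, a+b−1)] → w = 0.00
R4 (z=41.0): icy=0.15, ¬slight=1−0.37=0.63; AND[max(0, a+b−1)] → w = 0.00
Weighted average = (0.00·44.0 + 0.31·14.0 + 0.00·39.0 + 0.00·41.0) / (0.00 + 0.31 + 0.00 + 0.00)
  = 4.3400 / 0.3100 = 14.00

14.00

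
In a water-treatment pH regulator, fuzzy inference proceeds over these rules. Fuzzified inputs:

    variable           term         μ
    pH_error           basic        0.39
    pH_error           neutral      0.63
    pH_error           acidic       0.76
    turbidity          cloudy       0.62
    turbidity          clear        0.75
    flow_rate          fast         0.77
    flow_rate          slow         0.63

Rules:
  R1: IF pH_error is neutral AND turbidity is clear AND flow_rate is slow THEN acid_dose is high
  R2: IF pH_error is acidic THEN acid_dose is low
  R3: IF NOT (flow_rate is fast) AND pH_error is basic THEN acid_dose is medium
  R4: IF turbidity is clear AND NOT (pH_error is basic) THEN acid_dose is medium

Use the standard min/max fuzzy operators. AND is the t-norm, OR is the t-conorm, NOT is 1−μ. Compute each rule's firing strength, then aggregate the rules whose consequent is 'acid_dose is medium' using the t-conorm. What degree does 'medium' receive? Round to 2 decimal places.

0.61

R1: neutral=0.63, clear=0.75, slow=0.63; AND[min(a, b)] → w = 0.63
R2: acidic=0.76 → w = 0.76
R3: ¬fast=1−0.77=0.23, basic=0.39; AND[min(a, b)] → w = 0.23
R4: clear=0.75, ¬basic=1−0.39=0.61; AND[min(a, b)] → w = 0.61
Rules with consequent 'medium': {R3, R4} → strengths 0.23, 0.61
Aggregate via t-conorm [max(a, b)]: 0.61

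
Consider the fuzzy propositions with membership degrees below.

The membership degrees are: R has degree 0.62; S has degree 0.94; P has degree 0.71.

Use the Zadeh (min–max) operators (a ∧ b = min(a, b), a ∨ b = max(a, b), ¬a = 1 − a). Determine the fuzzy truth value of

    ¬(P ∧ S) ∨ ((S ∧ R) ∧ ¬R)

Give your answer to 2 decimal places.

0.38

P ∧ S = min(a, b) on (0.71, 0.94) = 0.71
¬(P ∧ S) = 1 − 0.71 = 0.29
S ∧ R = min(a, b) on (0.94, 0.62) = 0.62
¬R = 1 − 0.62 = 0.38
(S ∧ R) ∧ ¬R = min(a, b) on (0.62, 0.38) = 0.38
¬(P ∧ S) ∨ ((S ∧ R) ∧ ¬R) = max(a, b) on (0.29, 0.38) = 0.38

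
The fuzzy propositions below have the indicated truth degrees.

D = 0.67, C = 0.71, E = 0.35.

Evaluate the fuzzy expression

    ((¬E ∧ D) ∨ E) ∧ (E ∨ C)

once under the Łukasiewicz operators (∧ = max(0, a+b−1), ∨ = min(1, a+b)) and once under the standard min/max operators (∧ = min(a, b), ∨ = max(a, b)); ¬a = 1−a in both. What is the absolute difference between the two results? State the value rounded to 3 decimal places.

0.020

Under Łukasiewicz:
  ¬E = 1 − 0.35 = 0.65
  ¬E ∧ D = max(0, a+b−1) on (0.65, 0.67) = 0.32
  (¬E ∧ D) ∨ E = min(1, a+b) on (0.32, 0.35) = 0.67
  E ∨ C = min(1, a+b) on (0.35, 0.71) = 1.00
  ((¬E ∧ D) ∨ E) ∧ (E ∨ C) = max(0, a+b−1) on (0.67, 1.00) = 0.67
  → value = 0.6700
Under standard min/max:
  ¬E = 1 − 0.35 = 0.65
  ¬E ∧ D = min(a, b) on (0.65, 0.67) = 0.65
  (¬E ∧ D) ∨ E = max(a, b) on (0.65, 0.35) = 0.65
  E ∨ C = max(a, b) on (0.35, 0.71) = 0.71
  ((¬E ∧ D) ∨ E) ∧ (E ∨ C) = min(a, b) on (0.65, 0.71) = 0.65
  → value = 0.6500
|0.6700 − 0.6500| = 0.020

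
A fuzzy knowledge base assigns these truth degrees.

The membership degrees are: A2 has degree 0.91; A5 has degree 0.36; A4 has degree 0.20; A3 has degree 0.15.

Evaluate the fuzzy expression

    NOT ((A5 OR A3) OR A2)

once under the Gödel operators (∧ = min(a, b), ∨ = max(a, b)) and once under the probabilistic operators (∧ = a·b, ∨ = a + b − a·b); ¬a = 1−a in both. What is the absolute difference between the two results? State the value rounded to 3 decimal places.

0.041

Under Gödel:
  A5 OR A3 = max(a, b) on (0.36, 0.15) = 0.36
  (A5 OR A3) OR A2 = max(a, b) on (0.36, 0.91) = 0.91
  NOT ((A5 OR A3) OR A2) = 1 − 0.91 = 0.09
  → value = 0.0900
Under probabilistic:
  A5 OR A3 = a + b − a·b on (0.3600, 0.1500) = 0.4560
  (A5 OR A3) OR A2 = a + b − a·b on (0.4560, 0.9100) = 0.9510
  NOT ((A5 OR A3) OR A2) = 1 − 0.9510 = 0.0490
  → value = 0.0490
|0.0900 − 0.0490| = 0.041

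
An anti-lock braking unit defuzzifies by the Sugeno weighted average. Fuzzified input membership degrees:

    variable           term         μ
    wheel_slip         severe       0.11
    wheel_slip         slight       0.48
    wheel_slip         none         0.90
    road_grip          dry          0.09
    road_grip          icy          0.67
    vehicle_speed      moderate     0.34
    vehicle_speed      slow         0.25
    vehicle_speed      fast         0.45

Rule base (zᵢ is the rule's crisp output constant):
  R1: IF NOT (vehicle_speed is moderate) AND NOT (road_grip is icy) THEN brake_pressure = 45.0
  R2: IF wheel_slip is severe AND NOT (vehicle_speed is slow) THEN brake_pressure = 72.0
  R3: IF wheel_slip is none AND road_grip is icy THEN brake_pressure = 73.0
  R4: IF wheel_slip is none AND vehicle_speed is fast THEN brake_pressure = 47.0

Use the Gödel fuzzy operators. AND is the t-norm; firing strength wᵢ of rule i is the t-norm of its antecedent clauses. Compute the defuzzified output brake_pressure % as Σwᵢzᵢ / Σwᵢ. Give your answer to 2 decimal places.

59.51

R1 (z=45.0): ¬moderate=1−0.34=0.66, ¬icy=1−0.67=0.33; AND[min(a, b)] → w = 0.33
R2 (z=72.0): severe=0.11, ¬slow=1−0.25=0.75; AND[min(a, b)] → w = 0.11
R3 (z=73.0): none=0.90, icy=0.67; AND[min(a, b)] → w = 0.67
R4 (z=47.0): none=0.90, fast=0.45; AND[min(a, b)] → w = 0.45
Weighted average = (0.33·45.0 + 0.11·72.0 + 0.67·73.0 + 0.45·47.0) / (0.33 + 0.11 + 0.67 + 0.45)
  = 92.8300 / 1.5600 = 59.51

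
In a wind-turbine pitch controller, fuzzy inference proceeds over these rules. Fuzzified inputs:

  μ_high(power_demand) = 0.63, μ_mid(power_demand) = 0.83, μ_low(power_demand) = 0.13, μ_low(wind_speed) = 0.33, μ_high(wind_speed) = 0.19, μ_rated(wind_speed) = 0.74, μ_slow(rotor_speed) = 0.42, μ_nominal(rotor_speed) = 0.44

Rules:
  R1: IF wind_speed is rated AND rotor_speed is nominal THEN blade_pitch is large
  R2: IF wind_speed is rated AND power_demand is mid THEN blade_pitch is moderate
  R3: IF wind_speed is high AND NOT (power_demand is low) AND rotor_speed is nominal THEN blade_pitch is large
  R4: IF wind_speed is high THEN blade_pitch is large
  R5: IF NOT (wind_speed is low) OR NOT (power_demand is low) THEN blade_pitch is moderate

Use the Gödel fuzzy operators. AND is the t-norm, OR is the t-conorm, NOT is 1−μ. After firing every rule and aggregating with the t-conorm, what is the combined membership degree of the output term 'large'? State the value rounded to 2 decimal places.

0.44

R1: rated=0.74, nominal=0.44; AND[min(a, b)] → w = 0.44
R2: rated=0.74, mid=0.83; AND[min(a, b)] → w = 0.74
R3: high=0.19, ¬low=1−0.13=0.87, nominal=0.44; AND[min(a, b)] → w = 0.19
R4: high=0.19 → w = 0.19
R5: ¬low=1−0.33=0.67, ¬low=1−0.13=0.87; OR[max(a, b)] → w = 0.87
Rules with consequent 'large': {R1, R3, R4} → strengths 0.44, 0.19, 0.19
Aggregate via t-conorm [max(a, b)]: 0.44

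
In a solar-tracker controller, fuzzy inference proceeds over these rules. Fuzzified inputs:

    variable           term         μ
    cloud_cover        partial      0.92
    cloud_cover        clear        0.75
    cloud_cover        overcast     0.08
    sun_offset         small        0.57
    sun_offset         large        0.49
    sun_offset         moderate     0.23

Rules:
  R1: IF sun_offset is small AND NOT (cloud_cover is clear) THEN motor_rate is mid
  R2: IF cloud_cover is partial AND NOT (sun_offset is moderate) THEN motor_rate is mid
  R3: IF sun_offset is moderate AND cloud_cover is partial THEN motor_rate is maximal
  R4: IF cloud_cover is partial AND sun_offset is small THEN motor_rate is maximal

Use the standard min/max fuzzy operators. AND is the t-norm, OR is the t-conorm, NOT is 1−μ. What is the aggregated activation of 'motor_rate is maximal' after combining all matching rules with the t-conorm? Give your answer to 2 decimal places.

0.57

R1: small=0.57, ¬clear=1−0.75=0.25; AND[min(a, b)] → w = 0.25
R2: partial=0.92, ¬moderate=1−0.23=0.77; AND[min(a, b)] → w = 0.77
R3: moderate=0.23, partial=0.92; AND[min(a, b)] → w = 0.23
R4: partial=0.92, small=0.57; AND[min(a, b)] → w = 0.57
Rules with consequent 'maximal': {R3, R4} → strengths 0.23, 0.57
Aggregate via t-conorm [max(a, b)]: 0.57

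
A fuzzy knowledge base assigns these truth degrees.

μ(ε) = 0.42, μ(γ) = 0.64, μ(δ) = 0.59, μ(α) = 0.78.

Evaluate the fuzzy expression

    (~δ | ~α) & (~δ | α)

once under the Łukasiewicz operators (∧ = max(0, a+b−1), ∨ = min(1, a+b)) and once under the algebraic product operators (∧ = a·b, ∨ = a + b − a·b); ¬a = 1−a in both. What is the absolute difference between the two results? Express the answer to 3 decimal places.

0.160

Under Łukasiewicz:
  ~δ = 1 − 0.59 = 0.41
  ~α = 1 − 0.78 = 0.22
  ~δ | ~α = min(1, a+b) on (0.41, 0.22) = 0.63
  ~δ = 1 − 0.59 = 0.41
  ~δ | α = min(1, a+b) on (0.41, 0.78) = 1.00
  (~δ | ~α) & (~δ | α) = max(0, a+b−1) on (0.63, 1.00) = 0.63
  → value = 0.6300
Under algebraic product:
  ~δ = 1 − 0.5900 = 0.4100
  ~α = 1 − 0.7800 = 0.2200
  ~δ | ~α = a + b − a·b on (0.4100, 0.2200) = 0.5398
  ~δ = 1 − 0.5900 = 0.4100
  ~δ | α = a + b − a·b on (0.4100, 0.7800) = 0.8702
  (~δ | ~α) & (~δ | α) = a·b on (0.5398, 0.8702) = 0.4697
  → value = 0.4697
|0.6300 − 0.4697| = 0.160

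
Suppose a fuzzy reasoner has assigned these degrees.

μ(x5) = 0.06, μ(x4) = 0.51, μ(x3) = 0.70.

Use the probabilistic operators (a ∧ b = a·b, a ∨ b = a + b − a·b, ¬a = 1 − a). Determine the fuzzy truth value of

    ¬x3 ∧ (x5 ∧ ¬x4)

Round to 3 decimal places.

¬x3 = 1 − 0.7000 = 0.3000
¬x4 = 1 − 0.5100 = 0.4900
x5 ∧ ¬x4 = a·b on (0.0600, 0.4900) = 0.0294
¬x3 ∧ (x5 ∧ ¬x4) = a·b on (0.3000, 0.0294) = 0.0088

0.009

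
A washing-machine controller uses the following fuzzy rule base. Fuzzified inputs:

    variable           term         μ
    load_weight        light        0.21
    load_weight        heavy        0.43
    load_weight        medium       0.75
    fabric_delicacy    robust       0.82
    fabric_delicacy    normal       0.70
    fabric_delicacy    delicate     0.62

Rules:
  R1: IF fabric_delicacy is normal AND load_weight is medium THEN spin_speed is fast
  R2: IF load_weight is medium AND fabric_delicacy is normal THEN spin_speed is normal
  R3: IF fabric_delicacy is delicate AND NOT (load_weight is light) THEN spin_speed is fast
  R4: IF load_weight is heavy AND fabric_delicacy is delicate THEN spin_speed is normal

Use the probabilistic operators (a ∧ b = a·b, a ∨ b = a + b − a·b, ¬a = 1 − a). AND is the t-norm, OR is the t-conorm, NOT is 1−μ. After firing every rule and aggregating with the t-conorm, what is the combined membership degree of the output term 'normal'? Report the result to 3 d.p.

R1: normal=0.70, medium=0.75; AND[a·b] → w = 0.5250
R2: medium=0.75, normal=0.70; AND[a·b] → w = 0.5250
R3: delicate=0.62, ¬light=1−0.21=0.79; AND[a·b] → w = 0.4898
R4: heavy=0.43, delicate=0.62; AND[a·b] → w = 0.2666
Rules with consequent 'normal': {R2, R4} → strengths 0.5250, 0.2666
Aggregate via t-conorm [a + b − a·b]: 0.6516

0.652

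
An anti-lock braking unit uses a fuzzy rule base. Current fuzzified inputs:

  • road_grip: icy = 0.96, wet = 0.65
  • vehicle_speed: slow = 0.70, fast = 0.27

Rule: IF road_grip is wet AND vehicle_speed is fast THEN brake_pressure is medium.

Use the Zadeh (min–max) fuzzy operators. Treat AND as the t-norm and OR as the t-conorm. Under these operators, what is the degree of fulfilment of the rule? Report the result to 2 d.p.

firing strength: wet=0.65, fast=0.27; AND[min(a, b)] → w = 0.27

0.27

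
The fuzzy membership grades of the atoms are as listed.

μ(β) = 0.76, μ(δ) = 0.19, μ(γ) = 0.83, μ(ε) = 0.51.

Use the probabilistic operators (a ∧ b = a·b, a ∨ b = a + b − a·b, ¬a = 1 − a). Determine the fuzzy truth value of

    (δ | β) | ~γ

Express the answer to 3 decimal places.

0.839

δ | β = a + b − a·b on (0.1900, 0.7600) = 0.8056
~γ = 1 − 0.8300 = 0.1700
(δ | β) | ~γ = a + b − a·b on (0.8056, 0.1700) = 0.8386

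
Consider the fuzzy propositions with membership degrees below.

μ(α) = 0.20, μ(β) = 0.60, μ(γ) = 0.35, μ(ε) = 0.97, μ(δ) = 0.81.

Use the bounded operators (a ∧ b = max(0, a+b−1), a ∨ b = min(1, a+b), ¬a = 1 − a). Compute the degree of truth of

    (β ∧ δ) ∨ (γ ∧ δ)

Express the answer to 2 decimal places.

0.57

β ∧ δ = max(0, a+b−1) on (0.60, 0.81) = 0.41
γ ∧ δ = max(0, a+b−1) on (0.35, 0.81) = 0.16
(β ∧ δ) ∨ (γ ∧ δ) = min(1, a+b) on (0.41, 0.16) = 0.57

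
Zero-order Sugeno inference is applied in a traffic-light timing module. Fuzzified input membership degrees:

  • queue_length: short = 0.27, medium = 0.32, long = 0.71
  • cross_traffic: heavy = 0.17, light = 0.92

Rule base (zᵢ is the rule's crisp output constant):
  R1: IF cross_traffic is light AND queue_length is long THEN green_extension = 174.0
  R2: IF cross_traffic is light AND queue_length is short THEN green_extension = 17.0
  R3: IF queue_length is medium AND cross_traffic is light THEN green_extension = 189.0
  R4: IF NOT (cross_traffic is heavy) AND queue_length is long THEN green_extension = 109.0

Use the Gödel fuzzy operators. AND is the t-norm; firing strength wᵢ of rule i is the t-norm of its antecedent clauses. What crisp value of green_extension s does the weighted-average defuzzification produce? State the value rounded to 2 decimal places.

132.34

R1 (z=174.0): light=0.92, long=0.71; AND[min(a, b)] → w = 0.71
R2 (z=17.0): light=0.92, short=0.27; AND[min(a, b)] → w = 0.27
R3 (z=189.0): medium=0.32, light=0.92; AND[min(a, b)] → w = 0.32
R4 (z=109.0): ¬heavy=1−0.17=0.83, long=0.71; AND[min(a, b)] → w = 0.71
Weighted average = (0.71·174.0 + 0.27·17.0 + 0.32·189.0 + 0.71·109.0) / (0.71 + 0.27 + 0.32 + 0.71)
  = 266.0000 / 2.0100 = 132.34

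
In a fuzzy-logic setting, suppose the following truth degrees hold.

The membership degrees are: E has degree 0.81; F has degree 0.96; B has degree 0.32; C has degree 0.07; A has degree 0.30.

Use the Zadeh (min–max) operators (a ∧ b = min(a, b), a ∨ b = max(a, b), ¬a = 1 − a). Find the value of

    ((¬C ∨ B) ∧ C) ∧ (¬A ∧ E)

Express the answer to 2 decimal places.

0.07

¬C = 1 − 0.07 = 0.93
¬C ∨ B = max(a, b) on (0.93, 0.32) = 0.93
(¬C ∨ B) ∧ C = min(a, b) on (0.93, 0.07) = 0.07
¬A = 1 − 0.30 = 0.70
¬A ∧ E = min(a, b) on (0.70, 0.81) = 0.70
((¬C ∨ B) ∧ C) ∧ (¬A ∧ E) = min(a, b) on (0.07, 0.70) = 0.07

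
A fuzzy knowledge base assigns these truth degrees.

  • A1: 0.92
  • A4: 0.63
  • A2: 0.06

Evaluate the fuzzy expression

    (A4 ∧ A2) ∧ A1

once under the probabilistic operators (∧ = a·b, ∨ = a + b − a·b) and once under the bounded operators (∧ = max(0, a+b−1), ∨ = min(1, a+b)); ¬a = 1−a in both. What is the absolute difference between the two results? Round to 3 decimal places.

Under probabilistic:
  A4 ∧ A2 = a·b on (0.6300, 0.0600) = 0.0378
  (A4 ∧ A2) ∧ A1 = a·b on (0.0378, 0.9200) = 0.0348
  → value = 0.0348
Under bounded:
  A4 ∧ A2 = max(0, a+b−1) on (0.63, 0.06) = 0.00
  (A4 ∧ A2) ∧ A1 = max(0, a+b−1) on (0.00, 0.92) = 0.00
  → value = 0.0000
|0.0348 − 0.0000| = 0.035

0.035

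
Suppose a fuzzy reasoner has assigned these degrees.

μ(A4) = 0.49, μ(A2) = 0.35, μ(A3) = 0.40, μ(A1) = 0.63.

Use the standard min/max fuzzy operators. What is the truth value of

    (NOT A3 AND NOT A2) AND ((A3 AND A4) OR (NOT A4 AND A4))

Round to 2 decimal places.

0.49

NOT A3 = 1 − 0.40 = 0.60
NOT A2 = 1 − 0.35 = 0.65
NOT A3 AND NOT A2 = min(a, b) on (0.60, 0.65) = 0.60
A3 AND A4 = min(a, b) on (0.40, 0.49) = 0.40
NOT A4 = 1 − 0.49 = 0.51
NOT A4 AND A4 = min(a, b) on (0.51, 0.49) = 0.49
(A3 AND A4) OR (NOT A4 AND A4) = max(a, b) on (0.40, 0.49) = 0.49
(NOT A3 AND NOT A2) AND ((A3 AND A4) OR (NOT A4 AND A4)) = min(a, b) on (0.60, 0.49) = 0.49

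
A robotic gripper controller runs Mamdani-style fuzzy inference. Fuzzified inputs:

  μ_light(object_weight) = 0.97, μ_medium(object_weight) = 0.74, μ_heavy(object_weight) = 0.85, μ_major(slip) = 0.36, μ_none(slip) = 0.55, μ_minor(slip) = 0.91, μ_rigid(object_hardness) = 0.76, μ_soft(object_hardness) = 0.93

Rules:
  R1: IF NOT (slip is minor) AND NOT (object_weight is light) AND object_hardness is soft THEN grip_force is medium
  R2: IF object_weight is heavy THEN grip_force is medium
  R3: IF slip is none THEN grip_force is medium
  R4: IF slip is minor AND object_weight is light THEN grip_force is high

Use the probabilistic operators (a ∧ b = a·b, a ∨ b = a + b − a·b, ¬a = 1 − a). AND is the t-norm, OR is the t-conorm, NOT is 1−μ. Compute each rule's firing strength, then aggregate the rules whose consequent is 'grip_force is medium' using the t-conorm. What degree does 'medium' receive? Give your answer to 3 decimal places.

0.933

R1: ¬minor=1−0.91=0.09, ¬light=1−0.97=0.03, soft=0.93; AND[a·b] → w = 0.0025
R2: heavy=0.85 → w = 0.8500
R3: none=0.55 → w = 0.5500
R4: minor=0.91, light=0.97; AND[a·b] → w = 0.8827
Rules with consequent 'medium': {R1, R2, R3} → strengths 0.0025, 0.8500, 0.5500
Aggregate via t-conorm [a + b − a·b]: 0.9327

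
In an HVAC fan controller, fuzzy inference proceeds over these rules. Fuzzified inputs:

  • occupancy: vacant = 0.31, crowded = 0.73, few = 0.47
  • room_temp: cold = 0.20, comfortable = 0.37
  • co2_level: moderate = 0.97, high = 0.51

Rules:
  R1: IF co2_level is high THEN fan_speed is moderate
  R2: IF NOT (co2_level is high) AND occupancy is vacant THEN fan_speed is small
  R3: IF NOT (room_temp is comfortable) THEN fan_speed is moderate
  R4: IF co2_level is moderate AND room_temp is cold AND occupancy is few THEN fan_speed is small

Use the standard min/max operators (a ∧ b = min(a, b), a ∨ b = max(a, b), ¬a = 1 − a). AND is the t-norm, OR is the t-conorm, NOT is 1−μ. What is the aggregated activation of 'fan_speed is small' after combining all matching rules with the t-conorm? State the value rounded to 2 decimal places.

R1: high=0.51 → w = 0.51
R2: ¬high=1−0.51=0.49, vacant=0.31; AND[min(a, b)] → w = 0.31
R3: ¬comfortable=1−0.37=0.63 → w = 0.63
R4: moderate=0.97, cold=0.20, few=0.47; AND[min(a, b)] → w = 0.20
Rules with consequent 'small': {R2, R4} → strengths 0.31, 0.20
Aggregate via t-conorm [max(a, b)]: 0.31

0.31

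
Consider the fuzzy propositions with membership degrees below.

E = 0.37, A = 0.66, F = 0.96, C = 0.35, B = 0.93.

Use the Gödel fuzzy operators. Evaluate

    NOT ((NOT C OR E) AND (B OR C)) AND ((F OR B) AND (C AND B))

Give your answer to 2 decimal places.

0.35

NOT C = 1 − 0.35 = 0.65
NOT C OR E = max(a, b) on (0.65, 0.37) = 0.65
B OR C = max(a, b) on (0.93, 0.35) = 0.93
(NOT C OR E) AND (B OR C) = min(a, b) on (0.65, 0.93) = 0.65
NOT ((NOT C OR E) AND (B OR C)) = 1 − 0.65 = 0.35
F OR B = max(a, b) on (0.96, 0.93) = 0.96
C AND B = min(a, b) on (0.35, 0.93) = 0.35
(F OR B) AND (C AND B) = min(a, b) on (0.96, 0.35) = 0.35
NOT ((NOT C OR E) AND (B OR C)) AND ((F OR B) AND (C AND B)) = min(a, b) on (0.35, 0.35) = 0.35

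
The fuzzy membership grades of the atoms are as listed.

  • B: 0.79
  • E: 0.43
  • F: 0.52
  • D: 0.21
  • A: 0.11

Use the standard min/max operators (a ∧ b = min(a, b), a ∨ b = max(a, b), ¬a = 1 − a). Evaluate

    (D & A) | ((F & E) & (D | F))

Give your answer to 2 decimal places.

0.43

D & A = min(a, b) on (0.21, 0.11) = 0.11
F & E = min(a, b) on (0.52, 0.43) = 0.43
D | F = max(a, b) on (0.21, 0.52) = 0.52
(F & E) & (D | F) = min(a, b) on (0.43, 0.52) = 0.43
(D & A) | ((F & E) & (D | F)) = max(a, b) on (0.11, 0.43) = 0.43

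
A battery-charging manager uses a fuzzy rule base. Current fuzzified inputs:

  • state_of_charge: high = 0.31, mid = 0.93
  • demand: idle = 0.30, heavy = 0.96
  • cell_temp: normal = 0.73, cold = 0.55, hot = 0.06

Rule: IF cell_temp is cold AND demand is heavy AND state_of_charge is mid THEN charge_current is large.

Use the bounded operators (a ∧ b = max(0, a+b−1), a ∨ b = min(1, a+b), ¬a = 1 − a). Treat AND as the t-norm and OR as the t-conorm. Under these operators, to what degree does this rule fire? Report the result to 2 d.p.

0.44

firing strength: cold=0.55, heavy=0.96, mid=0.93; AND[max(0, a+b−1)] → w = 0.44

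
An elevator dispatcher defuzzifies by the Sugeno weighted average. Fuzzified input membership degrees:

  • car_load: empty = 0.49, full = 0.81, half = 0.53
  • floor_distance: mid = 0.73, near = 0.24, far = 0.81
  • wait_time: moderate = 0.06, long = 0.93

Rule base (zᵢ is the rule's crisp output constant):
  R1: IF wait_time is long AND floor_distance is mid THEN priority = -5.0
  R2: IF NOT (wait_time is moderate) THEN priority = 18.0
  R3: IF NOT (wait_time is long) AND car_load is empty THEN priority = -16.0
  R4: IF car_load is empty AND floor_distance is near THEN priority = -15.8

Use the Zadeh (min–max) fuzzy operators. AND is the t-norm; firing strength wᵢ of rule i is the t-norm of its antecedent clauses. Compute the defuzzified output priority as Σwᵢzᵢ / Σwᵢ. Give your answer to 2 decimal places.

4.22

R1 (z=-5.0): long=0.93, mid=0.73; AND[min(a, b)] → w = 0.73
R2 (z=18.0): ¬moderate=1−0.06=0.94 → w = 0.94
R3 (z=-16.0): ¬long=1−0.93=0.07, empty=0.49; AND[min(a, b)] → w = 0.07
R4 (z=-15.8): empty=0.49, near=0.24; AND[min(a, b)] → w = 0.24
Weighted average = (0.73·-5.0 + 0.94·18.0 + 0.07·-16.0 + 0.24·-15.8) / (0.73 + 0.94 + 0.07 + 0.24)
  = 8.3580 / 1.9800 = 4.22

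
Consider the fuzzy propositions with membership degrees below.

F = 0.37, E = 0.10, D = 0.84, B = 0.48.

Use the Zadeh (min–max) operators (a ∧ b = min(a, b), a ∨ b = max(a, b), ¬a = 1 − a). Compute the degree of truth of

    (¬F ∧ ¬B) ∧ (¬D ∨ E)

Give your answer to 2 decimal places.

0.16

¬F = 1 − 0.37 = 0.63
¬B = 1 − 0.48 = 0.52
¬F ∧ ¬B = min(a, b) on (0.63, 0.52) = 0.52
¬D = 1 − 0.84 = 0.16
¬D ∨ E = max(a, b) on (0.16, 0.10) = 0.16
(¬F ∧ ¬B) ∧ (¬D ∨ E) = min(a, b) on (0.52, 0.16) = 0.16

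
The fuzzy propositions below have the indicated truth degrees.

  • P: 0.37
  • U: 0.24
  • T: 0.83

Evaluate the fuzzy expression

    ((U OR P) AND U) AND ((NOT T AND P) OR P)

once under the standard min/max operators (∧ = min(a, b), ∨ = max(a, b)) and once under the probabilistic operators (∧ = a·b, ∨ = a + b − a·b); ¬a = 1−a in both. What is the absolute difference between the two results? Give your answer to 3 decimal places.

0.189

Under standard min/max:
  U OR P = max(a, b) on (0.24, 0.37) = 0.37
  (U OR P) AND U = min(a, b) on (0.37, 0.24) = 0.24
  NOT T = 1 − 0.83 = 0.17
  NOT T AND P = min(a, b) on (0.17, 0.37) = 0.17
  (NOT T AND P) OR P = max(a, b) on (0.17, 0.37) = 0.37
  ((U OR P) AND U) AND ((NOT T AND P) OR P) = min(a, b) on (0.24, 0.37) = 0.24
  → value = 0.2400
Under probabilistic:
  U OR P = a + b − a·b on (0.2400, 0.3700) = 0.5212
  (U OR P) AND U = a·b on (0.5212, 0.2400) = 0.1251
  NOT T = 1 − 0.8300 = 0.1700
  NOT T AND P = a·b on (0.1700, 0.3700) = 0.0629
  (NOT T AND P) OR P = a + b − a·b on (0.0629, 0.3700) = 0.4096
  ((U OR P) AND U) AND ((NOT T AND P) OR P) = a·b on (0.1251, 0.4096) = 0.0512
  → value = 0.0512
|0.2400 − 0.0512| = 0.189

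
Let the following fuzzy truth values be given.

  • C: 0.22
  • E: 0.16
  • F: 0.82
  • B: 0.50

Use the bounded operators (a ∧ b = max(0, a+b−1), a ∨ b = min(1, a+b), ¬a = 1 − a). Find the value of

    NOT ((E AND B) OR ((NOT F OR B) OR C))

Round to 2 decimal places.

0.10

E AND B = max(0, a+b−1) on (0.16, 0.50) = 0.00
NOT F = 1 − 0.82 = 0.18
NOT F OR B = min(1, a+b) on (0.18, 0.50) = 0.68
(NOT F OR B) OR C = min(1, a+b) on (0.68, 0.22) = 0.90
(E AND B) OR ((NOT F OR B) OR C) = min(1, a+b) on (0.00, 0.90) = 0.90
NOT ((E AND B) OR ((NOT F OR B) OR C)) = 1 − 0.90 = 0.10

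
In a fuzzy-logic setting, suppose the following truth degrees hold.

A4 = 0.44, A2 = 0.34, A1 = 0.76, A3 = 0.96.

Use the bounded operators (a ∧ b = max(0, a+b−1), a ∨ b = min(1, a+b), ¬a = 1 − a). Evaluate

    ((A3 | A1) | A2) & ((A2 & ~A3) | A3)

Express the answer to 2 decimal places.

A3 | A1 = min(1, a+b) on (0.96, 0.76) = 1.00
(A3 | A1) | A2 = min(1, a+b) on (1.00, 0.34) = 1.00
~A3 = 1 − 0.96 = 0.04
A2 & ~A3 = max(0, a+b−1) on (0.34, 0.04) = 0.00
(A2 & ~A3) | A3 = min(1, a+b) on (0.00, 0.96) = 0.96
((A3 | A1) | A2) & ((A2 & ~A3) | A3) = max(0, a+b−1) on (1.00, 0.96) = 0.96

0.96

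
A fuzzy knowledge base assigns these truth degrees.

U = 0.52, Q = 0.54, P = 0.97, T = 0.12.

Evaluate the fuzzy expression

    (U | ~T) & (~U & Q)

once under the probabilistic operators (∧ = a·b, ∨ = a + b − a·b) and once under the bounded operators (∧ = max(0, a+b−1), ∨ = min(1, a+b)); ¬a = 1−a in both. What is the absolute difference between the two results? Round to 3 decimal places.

Under probabilistic:
  ~T = 1 − 0.1200 = 0.8800
  U | ~T = a + b − a·b on (0.5200, 0.8800) = 0.9424
  ~U = 1 − 0.5200 = 0.4800
  ~U & Q = a·b on (0.4800, 0.5400) = 0.2592
  (U | ~T) & (~U & Q) = a·b on (0.9424, 0.2592) = 0.2443
  → value = 0.2443
Under bounded:
  ~T = 1 − 0.12 = 0.88
  U | ~T = min(1, a+b) on (0.52, 0.88) = 1.00
  ~U = 1 − 0.52 = 0.48
  ~U & Q = max(0, a+b−1) on (0.48, 0.54) = 0.02
  (U | ~T) & (~U & Q) = max(0, a+b−1) on (1.00, 0.02) = 0.02
  → value = 0.0200
|0.2443 − 0.0200| = 0.224

0.224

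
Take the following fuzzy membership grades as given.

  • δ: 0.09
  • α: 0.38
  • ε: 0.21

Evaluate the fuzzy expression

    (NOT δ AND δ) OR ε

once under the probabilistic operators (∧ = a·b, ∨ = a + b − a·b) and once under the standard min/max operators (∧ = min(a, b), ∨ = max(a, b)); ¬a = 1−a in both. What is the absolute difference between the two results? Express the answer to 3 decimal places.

Under probabilistic:
  NOT δ = 1 − 0.0900 = 0.9100
  NOT δ AND δ = a·b on (0.9100, 0.0900) = 0.0819
  (NOT δ AND δ) OR ε = a + b − a·b on (0.0819, 0.2100) = 0.2747
  → value = 0.2747
Under standard min/max:
  NOT δ = 1 − 0.09 = 0.91
  NOT δ AND δ = min(a, b) on (0.91, 0.09) = 0.09
  (NOT δ AND δ) OR ε = max(a, b) on (0.09, 0.21) = 0.21
  → value = 0.2100
|0.2747 − 0.2100| = 0.065

0.065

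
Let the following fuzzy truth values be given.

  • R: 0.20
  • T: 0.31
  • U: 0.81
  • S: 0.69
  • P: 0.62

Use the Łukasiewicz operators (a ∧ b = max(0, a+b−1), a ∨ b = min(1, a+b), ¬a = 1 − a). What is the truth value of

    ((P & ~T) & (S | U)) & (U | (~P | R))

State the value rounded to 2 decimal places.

~T = 1 − 0.31 = 0.69
P & ~T = max(0, a+b−1) on (0.62, 0.69) = 0.31
S | U = min(1, a+b) on (0.69, 0.81) = 1.00
(P & ~T) & (S | U) = max(0, a+b−1) on (0.31, 1.00) = 0.31
~P = 1 − 0.62 = 0.38
~P | R = min(1, a+b) on (0.38, 0.20) = 0.58
U | (~P | R) = min(1, a+b) on (0.81, 0.58) = 1.00
((P & ~T) & (S | U)) & (U | (~P | R)) = max(0, a+b−1) on (0.31, 1.00) = 0.31

0.31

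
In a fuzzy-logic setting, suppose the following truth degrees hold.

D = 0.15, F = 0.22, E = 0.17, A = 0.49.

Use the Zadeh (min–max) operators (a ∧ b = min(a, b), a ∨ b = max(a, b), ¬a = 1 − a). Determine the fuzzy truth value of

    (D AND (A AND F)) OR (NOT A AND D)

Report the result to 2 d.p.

0.15

A AND F = min(a, b) on (0.49, 0.22) = 0.22
D AND (A AND F) = min(a, b) on (0.15, 0.22) = 0.15
NOT A = 1 − 0.49 = 0.51
NOT A AND D = min(a, b) on (0.51, 0.15) = 0.15
(D AND (A AND F)) OR (NOT A AND D) = max(a, b) on (0.15, 0.15) = 0.15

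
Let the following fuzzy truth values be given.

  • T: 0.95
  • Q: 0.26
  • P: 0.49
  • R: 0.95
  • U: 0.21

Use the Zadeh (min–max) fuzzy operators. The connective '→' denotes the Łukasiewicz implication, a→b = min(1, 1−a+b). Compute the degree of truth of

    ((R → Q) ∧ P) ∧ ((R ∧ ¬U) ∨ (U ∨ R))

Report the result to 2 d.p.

R → Q  [Łukasiewicz: min(1, 1−a+b)] with a=0.95, b=0.26 → 0.31
(R → Q) ∧ P = min(a, b) on (0.31, 0.49) = 0.31
¬U = 1 − 0.21 = 0.79
R ∧ ¬U = min(a, b) on (0.95, 0.79) = 0.79
U ∨ R = max(a, b) on (0.21, 0.95) = 0.95
(R ∧ ¬U) ∨ (U ∨ R) = max(a, b) on (0.79, 0.95) = 0.95
((R → Q) ∧ P) ∧ ((R ∧ ¬U) ∨ (U ∨ R)) = min(a, b) on (0.31, 0.95) = 0.31

0.31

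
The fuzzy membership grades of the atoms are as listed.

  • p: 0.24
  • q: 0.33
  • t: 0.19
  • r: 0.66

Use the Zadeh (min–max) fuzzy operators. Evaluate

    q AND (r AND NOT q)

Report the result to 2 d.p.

NOT q = 1 − 0.33 = 0.67
r AND NOT q = min(a, b) on (0.66, 0.67) = 0.66
q AND (r AND NOT q) = min(a, b) on (0.33, 0.66) = 0.33

0.33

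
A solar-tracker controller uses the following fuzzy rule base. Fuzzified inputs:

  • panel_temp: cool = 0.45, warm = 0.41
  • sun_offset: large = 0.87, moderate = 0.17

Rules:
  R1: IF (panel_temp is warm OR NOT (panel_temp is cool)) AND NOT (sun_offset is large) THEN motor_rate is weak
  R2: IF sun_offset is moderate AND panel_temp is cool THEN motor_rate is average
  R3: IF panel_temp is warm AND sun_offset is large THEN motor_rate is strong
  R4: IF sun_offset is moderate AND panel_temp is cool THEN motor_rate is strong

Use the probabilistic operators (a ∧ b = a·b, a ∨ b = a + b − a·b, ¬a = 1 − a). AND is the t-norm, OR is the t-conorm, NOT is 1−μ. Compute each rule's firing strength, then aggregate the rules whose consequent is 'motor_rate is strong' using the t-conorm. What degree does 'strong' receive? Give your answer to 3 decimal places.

0.406

R1: (warm=0.41 OR ¬cool=1−0.45=0.55) = 0.7345; AND[a·b] with ¬large=1−0.87=0.13 → w = 0.0955
R2: moderate=0.17, cool=0.45; AND[a·b] → w = 0.0765
R3: warm=0.41, large=0.87; AND[a·b] → w = 0.3567
R4: moderate=0.17, cool=0.45; AND[a·b] → w = 0.0765
Rules with consequent 'strong': {R3, R4} → strengths 0.3567, 0.0765
Aggregate via t-conorm [a + b − a·b]: 0.4059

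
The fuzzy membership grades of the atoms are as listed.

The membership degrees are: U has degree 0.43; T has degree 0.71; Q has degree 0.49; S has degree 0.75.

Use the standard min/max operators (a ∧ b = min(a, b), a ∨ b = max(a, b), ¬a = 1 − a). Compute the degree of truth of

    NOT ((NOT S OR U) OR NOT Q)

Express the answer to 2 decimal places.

NOT S = 1 − 0.75 = 0.25
NOT S OR U = max(a, b) on (0.25, 0.43) = 0.43
NOT Q = 1 − 0.49 = 0.51
(NOT S OR U) OR NOT Q = max(a, b) on (0.43, 0.51) = 0.51
NOT ((NOT S OR U) OR NOT Q) = 1 − 0.51 = 0.49

0.49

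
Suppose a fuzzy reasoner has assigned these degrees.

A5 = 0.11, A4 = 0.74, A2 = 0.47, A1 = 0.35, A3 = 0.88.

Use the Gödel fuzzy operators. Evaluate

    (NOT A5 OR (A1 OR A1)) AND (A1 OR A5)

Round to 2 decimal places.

0.35

NOT A5 = 1 − 0.11 = 0.89
A1 OR A1 = max(a, b) on (0.35, 0.35) = 0.35
NOT A5 OR (A1 OR A1) = max(a, b) on (0.89, 0.35) = 0.89
A1 OR A5 = max(a, b) on (0.35, 0.11) = 0.35
(NOT A5 OR (A1 OR A1)) AND (A1 OR A5) = min(a, b) on (0.89, 0.35) = 0.35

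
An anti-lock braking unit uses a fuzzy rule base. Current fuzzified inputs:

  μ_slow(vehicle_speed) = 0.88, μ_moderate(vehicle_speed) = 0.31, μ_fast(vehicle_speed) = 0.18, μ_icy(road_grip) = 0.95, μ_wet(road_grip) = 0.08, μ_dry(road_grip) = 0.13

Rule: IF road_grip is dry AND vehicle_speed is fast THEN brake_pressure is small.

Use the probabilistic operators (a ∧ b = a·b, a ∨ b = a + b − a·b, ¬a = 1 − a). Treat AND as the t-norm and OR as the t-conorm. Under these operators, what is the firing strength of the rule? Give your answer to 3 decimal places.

firing strength: dry=0.13, fast=0.18; AND[a·b] → w = 0.0234

0.023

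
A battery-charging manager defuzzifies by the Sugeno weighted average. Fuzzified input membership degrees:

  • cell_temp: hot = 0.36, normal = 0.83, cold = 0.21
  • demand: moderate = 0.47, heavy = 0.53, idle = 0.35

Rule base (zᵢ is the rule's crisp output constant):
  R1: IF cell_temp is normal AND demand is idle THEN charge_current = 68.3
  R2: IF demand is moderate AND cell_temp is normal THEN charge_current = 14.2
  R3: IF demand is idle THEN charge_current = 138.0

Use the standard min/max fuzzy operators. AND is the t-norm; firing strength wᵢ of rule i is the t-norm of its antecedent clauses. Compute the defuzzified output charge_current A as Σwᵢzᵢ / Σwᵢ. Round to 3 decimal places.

67.418

R1 (z=68.3): normal=0.83, idle=0.35; AND[min(a, b)] → w = 0.35
R2 (z=14.2): moderate=0.47, normal=0.83; AND[min(a, b)] → w = 0.47
R3 (z=138.0): idle=0.35 → w = 0.35
Weighted average = (0.35·68.3 + 0.47·14.2 + 0.35·138.0) / (0.35 + 0.47 + 0.35)
  = 78.8790 / 1.1700 = 67.418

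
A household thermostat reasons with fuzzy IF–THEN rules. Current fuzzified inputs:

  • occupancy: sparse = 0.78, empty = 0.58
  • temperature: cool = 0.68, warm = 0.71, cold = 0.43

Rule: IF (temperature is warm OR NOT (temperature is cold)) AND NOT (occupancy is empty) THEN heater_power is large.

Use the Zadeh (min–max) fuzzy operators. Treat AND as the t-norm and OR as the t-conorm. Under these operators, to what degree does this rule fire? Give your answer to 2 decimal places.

0.42

firing strength: (warm=0.71 OR ¬cold=1−0.43=0.57) = 0.71; AND[min(a, b)] with ¬empty=1−0.58=0.42 → w = 0.42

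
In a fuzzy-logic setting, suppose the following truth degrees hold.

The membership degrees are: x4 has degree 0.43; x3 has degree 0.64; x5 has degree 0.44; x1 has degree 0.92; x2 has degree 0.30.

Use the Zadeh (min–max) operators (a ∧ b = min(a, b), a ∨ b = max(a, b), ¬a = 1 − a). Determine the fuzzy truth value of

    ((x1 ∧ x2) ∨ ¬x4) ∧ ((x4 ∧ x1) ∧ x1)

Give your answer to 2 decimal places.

x1 ∧ x2 = min(a, b) on (0.92, 0.30) = 0.30
¬x4 = 1 − 0.43 = 0.57
(x1 ∧ x2) ∨ ¬x4 = max(a, b) on (0.30, 0.57) = 0.57
x4 ∧ x1 = min(a, b) on (0.43, 0.92) = 0.43
(x4 ∧ x1) ∧ x1 = min(a, b) on (0.43, 0.92) = 0.43
((x1 ∧ x2) ∨ ¬x4) ∧ ((x4 ∧ x1) ∧ x1) = min(a, b) on (0.57, 0.43) = 0.43

0.43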